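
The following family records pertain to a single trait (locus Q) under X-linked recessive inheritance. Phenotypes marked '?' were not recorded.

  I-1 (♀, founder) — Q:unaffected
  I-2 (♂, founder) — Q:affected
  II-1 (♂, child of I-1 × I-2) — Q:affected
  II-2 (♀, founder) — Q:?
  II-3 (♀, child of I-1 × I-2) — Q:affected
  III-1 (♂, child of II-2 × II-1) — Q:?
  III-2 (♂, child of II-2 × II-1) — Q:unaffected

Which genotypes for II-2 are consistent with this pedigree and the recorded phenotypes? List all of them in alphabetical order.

II-2 ∈ {X^QX^Q, X^QX^q}

Q/I-1 un ·: X^QX^q
Q/I-2 aff ·: X^qY
Q/II-1 aff I-1×I-2: X^qY
Q/II-2 ? ·: X^QX^Q|X^QX^q
Q/II-3 aff I-1×I-2: X^qX^q
Q/III-1 ? II-2×II-1: X^QY|X^qY
Q/III-2 un II-2×II-1: X^QY
⇒ Q over [I-1,I-2,II-1,II-2,II-3,III-1,III-2]: 3 consistent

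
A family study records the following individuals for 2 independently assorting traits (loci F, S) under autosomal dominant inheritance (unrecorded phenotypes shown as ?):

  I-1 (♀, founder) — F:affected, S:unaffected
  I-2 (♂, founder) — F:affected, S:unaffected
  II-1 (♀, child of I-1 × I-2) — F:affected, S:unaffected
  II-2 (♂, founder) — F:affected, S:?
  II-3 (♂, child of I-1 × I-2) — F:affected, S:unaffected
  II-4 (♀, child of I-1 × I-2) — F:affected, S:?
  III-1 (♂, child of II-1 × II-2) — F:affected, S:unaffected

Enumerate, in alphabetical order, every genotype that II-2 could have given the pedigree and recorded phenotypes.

II-2 ∈ {FF Ss, FF ss, Ff Ss, Ff ss}

F/I-1 aff ·: Ff|FF
F/I-2 aff ·: Ff|FF
F/II-1 aff I-1×I-2: Ff|FF
F/II-2 aff ·: Ff|FF
F/II-3 aff I-1×I-2: Ff|FF
F/II-4 aff I-1×I-2: Ff|FF
F/III-1 aff II-1×II-2: Ff|FF
⇒ F over [I-1,I-2,II-1,II-2,II-3,II-4,III-1]: 87 consistent
S/I-1 un ·: ss
S/I-2 un ·: ss
S/II-1 un I-1×I-2: ss
S/II-2 ? ·: ss|Ss
S/II-3 un I-1×I-2: ss
S/II-4 ? I-1×I-2: ss
S/III-1 un II-1×II-2: ss
⇒ S over [I-1,I-2,II-1,II-2,II-3,II-4,III-1]: 2 consistent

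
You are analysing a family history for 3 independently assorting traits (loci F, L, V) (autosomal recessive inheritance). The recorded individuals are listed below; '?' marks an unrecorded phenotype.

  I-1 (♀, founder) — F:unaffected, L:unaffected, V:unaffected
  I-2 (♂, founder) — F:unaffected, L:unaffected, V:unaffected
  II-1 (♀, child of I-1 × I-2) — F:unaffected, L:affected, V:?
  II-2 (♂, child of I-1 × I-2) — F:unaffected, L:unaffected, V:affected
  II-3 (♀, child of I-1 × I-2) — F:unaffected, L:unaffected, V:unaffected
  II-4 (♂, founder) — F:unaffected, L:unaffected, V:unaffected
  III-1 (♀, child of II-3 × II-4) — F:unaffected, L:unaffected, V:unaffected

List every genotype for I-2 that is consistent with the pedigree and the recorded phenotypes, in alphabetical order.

F/I-1 un ·: FF|Ff
F/I-2 un ·: FF|Ff
F/II-1 un I-1×I-2: FF|Ff
F/II-2 un I-1×I-2: FF|Ff
F/II-3 un I-1×I-2: FF|Ff
F/II-4 un ·: FF|Ff
F/III-1 un II-3×II-4: FF|Ff
⇒ F over [I-1,I-2,II-1,II-2,II-3,II-4,III-1]: 87 consistent
L/I-1 un ·: Ll
L/I-2 un ·: Ll
L/II-1 aff I-1×I-2: ll
L/II-2 un I-1×I-2: LL|Ll
L/II-3 un I-1×I-2: LL|Ll
L/II-4 un ·: LL|Ll
L/III-1 un II-3×II-4: LL|Ll
⇒ L over [I-1,I-2,II-1,II-2,II-3,II-4,III-1]: 14 consistent
V/I-1 un ·: Vv
V/I-2 un ·: Vv
V/II-1 ? I-1×I-2: VV|Vv|vv
V/II-2 aff I-1×I-2: vv
V/II-3 un I-1×I-2: VV|Vv
V/II-4 un ·: VV|Vv
V/III-1 un II-3×II-4: VV|Vv
⇒ V over [I-1,I-2,II-1,II-2,II-3,II-4,III-1]: 21 consistent

I-2 ∈ {FF Ll Vv, Ff Ll Vv}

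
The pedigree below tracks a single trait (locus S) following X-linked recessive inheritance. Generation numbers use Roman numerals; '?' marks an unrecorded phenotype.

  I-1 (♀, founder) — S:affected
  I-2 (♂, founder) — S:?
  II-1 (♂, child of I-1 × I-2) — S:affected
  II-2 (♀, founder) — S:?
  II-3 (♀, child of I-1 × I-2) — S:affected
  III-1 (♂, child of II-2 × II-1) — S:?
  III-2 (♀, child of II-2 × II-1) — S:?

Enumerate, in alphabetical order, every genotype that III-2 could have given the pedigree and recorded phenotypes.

III-2 ∈ {X^SX^s, X^sX^s}

S/I-1 aff ·: X^sX^s
S/I-2 ? ·: X^sY
S/II-1 aff I-1×I-2: X^sY
S/II-2 ? ·: X^SX^S|X^SX^s|X^sX^s
S/II-3 aff I-1×I-2: X^sX^s
S/III-1 ? II-2×II-1: X^SY|X^sY
S/III-2 ? II-2×II-1: X^SX^s|X^sX^s
⇒ S over [I-1,I-2,II-1,II-2,II-3,III-1,III-2]: 6 consistent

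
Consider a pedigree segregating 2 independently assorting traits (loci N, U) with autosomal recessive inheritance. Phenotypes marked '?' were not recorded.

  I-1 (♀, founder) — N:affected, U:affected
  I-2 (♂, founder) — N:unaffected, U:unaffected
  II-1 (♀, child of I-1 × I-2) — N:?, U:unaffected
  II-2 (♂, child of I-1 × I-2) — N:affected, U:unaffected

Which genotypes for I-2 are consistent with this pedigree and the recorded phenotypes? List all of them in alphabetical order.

I-2 ∈ {Nn UU, Nn Uu}

N/I-1 aff ·: nn
N/I-2 un ·: Nn
N/II-1 ? I-1×I-2: Nn|nn
N/II-2 aff I-1×I-2: nn
⇒ N over [I-1,I-2,II-1,II-2]: 2 consistent
U/I-1 aff ·: uu
U/I-2 un ·: UU|Uu
U/II-1 un I-1×I-2: Uu
U/II-2 un I-1×I-2: Uu
⇒ U over [I-1,I-2,II-1,II-2]: 2 consistent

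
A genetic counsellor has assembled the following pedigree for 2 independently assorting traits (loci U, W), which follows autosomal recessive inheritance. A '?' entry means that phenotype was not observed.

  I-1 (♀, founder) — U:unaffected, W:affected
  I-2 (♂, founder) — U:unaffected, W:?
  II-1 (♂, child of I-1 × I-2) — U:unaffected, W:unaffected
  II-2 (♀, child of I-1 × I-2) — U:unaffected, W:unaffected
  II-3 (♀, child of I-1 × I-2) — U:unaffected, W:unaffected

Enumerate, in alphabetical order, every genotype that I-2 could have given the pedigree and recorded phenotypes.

I-2 ∈ {UU WW, UU Ww, Uu WW, Uu Ww}

U/I-1 un ·: UU|Uu
U/I-2 un ·: UU|Uu
U/II-1 un I-1×I-2: UU|Uu
U/II-2 un I-1×I-2: UU|Uu
U/II-3 un I-1×I-2: UU|Uu
⇒ U over [I-1,I-2,II-1,II-2,II-3]: 25 consistent
W/I-1 aff ·: ww
W/I-2 ? ·: WW|Ww
W/II-1 un I-1×I-2: Ww
W/II-2 un I-1×I-2: Ww
W/II-3 un I-1×I-2: Ww
⇒ W over [I-1,I-2,II-1,II-2,II-3]: 2 consistent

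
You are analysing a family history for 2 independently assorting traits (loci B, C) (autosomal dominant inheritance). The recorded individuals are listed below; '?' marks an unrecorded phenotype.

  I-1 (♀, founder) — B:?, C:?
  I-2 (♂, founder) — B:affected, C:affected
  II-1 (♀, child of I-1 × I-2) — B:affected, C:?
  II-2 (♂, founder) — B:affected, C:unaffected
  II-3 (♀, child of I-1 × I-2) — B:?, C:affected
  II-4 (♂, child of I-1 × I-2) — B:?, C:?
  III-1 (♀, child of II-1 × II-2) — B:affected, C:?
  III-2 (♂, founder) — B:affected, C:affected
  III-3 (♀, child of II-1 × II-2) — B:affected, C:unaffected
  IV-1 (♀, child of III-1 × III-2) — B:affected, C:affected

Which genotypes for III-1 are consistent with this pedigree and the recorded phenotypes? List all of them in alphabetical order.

B/I-1 ? ·: bb|Bb|BB
B/I-2 aff ·: Bb|BB
B/II-1 aff I-1×I-2: Bb|BB
B/II-2 aff ·: Bb|BB
B/II-3 ? I-1×I-2: bb|Bb|BB
B/II-4 ? I-1×I-2: bb|Bb|BB
B/III-1 aff II-1×II-2: Bb|BB
B/III-2 aff ·: Bb|BB
B/III-3 aff II-1×II-2: Bb|BB
B/IV-1 aff III-1×III-2: Bb|BB
⇒ B over [I-1,I-2,II-1,II-2,II-3,II-4,III-1,III-2,III-3,IV-1]: 922 consistent
C/I-1 ? ·: cc|Cc|CC
C/I-2 aff ·: Cc|CC
C/II-1 ? I-1×I-2: cc|Cc
C/II-2 un ·: cc
C/II-3 aff I-1×I-2: Cc|CC
C/II-4 ? I-1×I-2: cc|Cc|CC
C/III-1 ? II-1×II-2: cc|Cc
C/III-2 aff ·: Cc|CC
C/III-3 un II-1×II-2: cc
C/IV-1 aff III-1×III-2: Cc|CC
⇒ C over [I-1,I-2,II-1,II-2,II-3,II-4,III-1,III-2,III-3,IV-1]: 118 consistent

III-1 ∈ {BB Cc, BB cc, Bb Cc, Bb cc}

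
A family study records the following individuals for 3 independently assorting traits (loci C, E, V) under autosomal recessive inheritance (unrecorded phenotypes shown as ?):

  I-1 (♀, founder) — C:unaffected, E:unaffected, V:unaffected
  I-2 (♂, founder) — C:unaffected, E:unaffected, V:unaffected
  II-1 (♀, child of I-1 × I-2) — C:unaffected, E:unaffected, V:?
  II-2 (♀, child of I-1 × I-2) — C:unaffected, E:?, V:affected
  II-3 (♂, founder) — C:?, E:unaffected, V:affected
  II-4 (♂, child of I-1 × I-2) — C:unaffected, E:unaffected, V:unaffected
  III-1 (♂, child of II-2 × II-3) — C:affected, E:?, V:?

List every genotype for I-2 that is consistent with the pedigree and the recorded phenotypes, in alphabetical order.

I-2 ∈ {CC EE Vv, CC Ee Vv, Cc EE Vv, Cc Ee Vv}

C/I-1 un ·: CC|Cc
C/I-2 un ·: CC|Cc
C/II-1 un I-1×I-2: CC|Cc
C/II-2 un I-1×I-2: Cc
C/II-3 ? ·: Cc|cc
C/II-4 un I-1×I-2: CC|Cc
C/III-1 aff II-2×II-3: cc
⇒ C over [I-1,I-2,II-1,II-2,II-3,II-4,III-1]: 24 consistent
E/I-1 un ·: EE|Ee
E/I-2 un ·: EE|Ee
E/II-1 un I-1×I-2: EE|Ee
E/II-2 ? I-1×I-2: EE|Ee|ee
E/II-3 un ·: EE|Ee
E/II-4 un I-1×I-2: EE|Ee
E/III-1 ? II-2×II-3: EE|Ee|ee
⇒ E over [I-1,I-2,II-1,II-2,II-3,II-4,III-1]: 111 consistent
V/I-1 un ·: Vv
V/I-2 un ·: Vv
V/II-1 ? I-1×I-2: VV|Vv|vv
V/II-2 aff I-1×I-2: vv
V/II-3 aff ·: vv
V/II-4 un I-1×I-2: VV|Vv
V/III-1 ? II-2×II-3: vv
⇒ V over [I-1,I-2,II-1,II-2,II-3,II-4,III-1]: 6 consistent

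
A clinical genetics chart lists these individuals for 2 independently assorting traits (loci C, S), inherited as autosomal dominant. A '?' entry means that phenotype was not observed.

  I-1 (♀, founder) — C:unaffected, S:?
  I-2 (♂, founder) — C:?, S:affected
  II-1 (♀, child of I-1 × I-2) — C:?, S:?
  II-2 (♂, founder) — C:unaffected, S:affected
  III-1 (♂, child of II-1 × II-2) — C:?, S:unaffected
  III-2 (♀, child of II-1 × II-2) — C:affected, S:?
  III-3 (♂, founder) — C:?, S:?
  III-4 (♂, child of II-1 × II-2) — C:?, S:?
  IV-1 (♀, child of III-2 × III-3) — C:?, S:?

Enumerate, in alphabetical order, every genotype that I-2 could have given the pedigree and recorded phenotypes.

I-2 ∈ {CC SS, CC Ss, Cc SS, Cc Ss}

C/I-1 un ·: cc
C/I-2 ? ·: Cc|CC
C/II-1 ? I-1×I-2: Cc
C/II-2 un ·: cc
C/III-1 ? II-1×II-2: cc|Cc
C/III-2 aff II-1×II-2: Cc
C/III-3 ? ·: cc|Cc|CC
C/III-4 ? II-1×II-2: cc|Cc
C/IV-1 ? III-2×III-3: cc|Cc|CC
⇒ C over [I-1,I-2,II-1,II-2,III-1,III-2,III-3,III-4,IV-1]: 56 consistent
S/I-1 ? ·: ss|Ss|SS
S/I-2 aff ·: Ss|SS
S/II-1 ? I-1×I-2: ss|Ss
S/II-2 aff ·: Ss
S/III-1 un II-1×II-2: ss
S/III-2 ? II-1×II-2: ss|Ss|SS
S/III-3 ? ·: ss|Ss|SS
S/III-4 ? II-1×II-2: ss|Ss|SS
S/IV-1 ? III-2×III-3: ss|Ss|SS
⇒ S over [I-1,I-2,II-1,II-2,III-1,III-2,III-3,III-4,IV-1]: 269 consistent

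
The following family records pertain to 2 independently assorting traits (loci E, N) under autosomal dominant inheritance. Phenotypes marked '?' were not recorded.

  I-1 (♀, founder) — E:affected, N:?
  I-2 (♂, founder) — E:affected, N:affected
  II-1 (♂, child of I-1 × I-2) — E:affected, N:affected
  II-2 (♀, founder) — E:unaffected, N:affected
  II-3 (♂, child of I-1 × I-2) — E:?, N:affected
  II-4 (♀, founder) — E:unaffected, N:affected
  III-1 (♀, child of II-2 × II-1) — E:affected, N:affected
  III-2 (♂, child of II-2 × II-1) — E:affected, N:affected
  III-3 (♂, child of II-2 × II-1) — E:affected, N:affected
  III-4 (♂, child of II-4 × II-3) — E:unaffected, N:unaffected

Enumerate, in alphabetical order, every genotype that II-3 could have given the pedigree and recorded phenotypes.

II-3 ∈ {Ee Nn, ee Nn}

E/I-1 aff ·: Ee|EE
E/I-2 aff ·: Ee|EE
E/II-1 aff I-1×I-2: Ee|EE
E/II-2 un ·: ee
E/II-3 ? I-1×I-2: ee|Ee
E/II-4 un ·: ee
E/III-1 aff II-2×II-1: Ee
E/III-2 aff II-2×II-1: Ee
E/III-3 aff II-2×II-1: Ee
E/III-4 un II-4×II-3: ee
⇒ E over [I-1,I-2,II-1,II-2,II-3,II-4,III-1,III-2,III-3,III-4]: 8 consistent
N/I-1 ? ·: nn|Nn|NN
N/I-2 aff ·: Nn|NN
N/II-1 aff I-1×I-2: Nn|NN
N/II-2 aff ·: Nn|NN
N/II-3 aff I-1×I-2: Nn
N/II-4 aff ·: Nn
N/III-1 aff II-2×II-1: Nn|NN
N/III-2 aff II-2×II-1: Nn|NN
N/III-3 aff II-2×II-1: Nn|NN
N/III-4 un II-4×II-3: nn
⇒ N over [I-1,I-2,II-1,II-2,II-3,II-4,III-1,III-2,III-3,III-4]: 107 consistent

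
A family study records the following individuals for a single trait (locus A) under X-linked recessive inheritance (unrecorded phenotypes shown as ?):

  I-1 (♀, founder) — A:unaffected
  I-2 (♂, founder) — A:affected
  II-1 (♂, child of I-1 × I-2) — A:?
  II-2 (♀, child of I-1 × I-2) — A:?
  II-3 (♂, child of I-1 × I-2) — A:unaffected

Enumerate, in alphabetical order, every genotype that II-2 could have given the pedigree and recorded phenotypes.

A/I-1 un ·: X^AX^A|X^AX^a
A/I-2 aff ·: X^aY
A/II-1 ? I-1×I-2: X^AY|X^aY
A/II-2 ? I-1×I-2: X^AX^a|X^aX^a
A/II-3 un I-1×I-2: X^AY
⇒ A over [I-1,I-2,II-1,II-2,II-3]: 5 consistent

II-2 ∈ {X^AX^a, X^aX^a}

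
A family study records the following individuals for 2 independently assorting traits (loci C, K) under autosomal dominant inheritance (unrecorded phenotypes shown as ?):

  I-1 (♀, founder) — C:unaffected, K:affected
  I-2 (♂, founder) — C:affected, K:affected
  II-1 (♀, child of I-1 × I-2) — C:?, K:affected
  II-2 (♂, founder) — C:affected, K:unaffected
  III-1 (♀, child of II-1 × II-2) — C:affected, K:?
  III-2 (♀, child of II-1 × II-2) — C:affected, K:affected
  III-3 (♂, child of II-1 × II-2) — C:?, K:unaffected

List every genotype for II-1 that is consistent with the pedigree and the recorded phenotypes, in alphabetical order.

II-1 ∈ {Cc Kk, cc Kk}

C/I-1 un ·: cc
C/I-2 aff ·: Cc|CC
C/II-1 ? I-1×I-2: cc|Cc
C/II-2 aff ·: Cc|CC
C/III-1 aff II-1×II-2: Cc|CC
C/III-2 aff II-1×II-2: Cc|CC
C/III-3 ? II-1×II-2: cc|Cc|CC
⇒ C over [I-1,I-2,II-1,II-2,III-1,III-2,III-3]: 43 consistent
K/I-1 aff ·: Kk|KK
K/I-2 aff ·: Kk|KK
K/II-1 aff I-1×I-2: Kk
K/II-2 un ·: kk
K/III-1 ? II-1×II-2: kk|Kk
K/III-2 aff II-1×II-2: Kk
K/III-3 un II-1×II-2: kk
⇒ K over [I-1,I-2,II-1,II-2,III-1,III-2,III-3]: 6 consistent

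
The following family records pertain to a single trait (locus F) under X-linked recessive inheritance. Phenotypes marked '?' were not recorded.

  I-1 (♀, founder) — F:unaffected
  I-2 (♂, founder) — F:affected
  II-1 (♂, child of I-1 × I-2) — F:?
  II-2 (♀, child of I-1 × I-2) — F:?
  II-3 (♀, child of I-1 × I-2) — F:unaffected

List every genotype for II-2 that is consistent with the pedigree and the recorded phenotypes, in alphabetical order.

II-2 ∈ {X^FX^f, X^fX^f}

F/I-1 un ·: X^FX^F|X^FX^f
F/I-2 aff ·: X^fY
F/II-1 ? I-1×I-2: X^FY|X^fY
F/II-2 ? I-1×I-2: X^FX^f|X^fX^f
F/II-3 un I-1×I-2: X^FX^f
⇒ F over [I-1,I-2,II-1,II-2,II-3]: 5 consistent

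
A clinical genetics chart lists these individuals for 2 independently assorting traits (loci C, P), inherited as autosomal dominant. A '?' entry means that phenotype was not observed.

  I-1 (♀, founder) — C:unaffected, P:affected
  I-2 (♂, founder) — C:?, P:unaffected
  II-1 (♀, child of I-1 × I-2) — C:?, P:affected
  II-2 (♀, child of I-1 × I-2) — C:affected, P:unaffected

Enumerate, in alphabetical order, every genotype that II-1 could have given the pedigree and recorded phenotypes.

II-1 ∈ {Cc Pp, cc Pp}

C/I-1 un ·: cc
C/I-2 ? ·: Cc|CC
C/II-1 ? I-1×I-2: cc|Cc
C/II-2 aff I-1×I-2: Cc
⇒ C over [I-1,I-2,II-1,II-2]: 3 consistent
P/I-1 aff ·: Pp
P/I-2 un ·: pp
P/II-1 aff I-1×I-2: Pp
P/II-2 un I-1×I-2: pp
⇒ P over [I-1,I-2,II-1,II-2]: 1 consistent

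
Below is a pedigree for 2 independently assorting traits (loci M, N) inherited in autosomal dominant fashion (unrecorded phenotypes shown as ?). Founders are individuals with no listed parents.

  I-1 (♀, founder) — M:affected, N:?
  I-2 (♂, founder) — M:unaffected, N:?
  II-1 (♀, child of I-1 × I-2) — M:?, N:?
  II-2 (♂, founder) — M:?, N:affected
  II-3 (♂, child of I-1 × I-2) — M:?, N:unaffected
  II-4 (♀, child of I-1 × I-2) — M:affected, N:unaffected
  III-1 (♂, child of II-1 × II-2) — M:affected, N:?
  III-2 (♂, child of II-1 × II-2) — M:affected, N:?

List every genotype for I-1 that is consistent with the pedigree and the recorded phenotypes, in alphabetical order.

M/I-1 aff ·: Mm|MM
M/I-2 un ·: mm
M/II-1 ? I-1×I-2: mm|Mm
M/II-2 ? ·: mm|Mm|MM
M/II-3 ? I-1×I-2: mm|Mm
M/II-4 aff I-1×I-2: Mm
M/III-1 aff II-1×II-2: Mm|MM
M/III-2 aff II-1×II-2: Mm|MM
⇒ M over [I-1,I-2,II-1,II-2,II-3,II-4,III-1,III-2]: 31 consistent
N/I-1 ? ·: nn|Nn
N/I-2 ? ·: nn|Nn
N/II-1 ? I-1×I-2: nn|Nn|NN
N/II-2 aff ·: Nn|NN
N/II-3 un I-1×I-2: nn
N/II-4 un I-1×I-2: nn
N/III-1 ? II-1×II-2: nn|Nn|NN
N/III-2 ? II-1×II-2: nn|Nn|NN
⇒ N over [I-1,I-2,II-1,II-2,II-3,II-4,III-1,III-2]: 64 consistent

I-1 ∈ {MM Nn, MM nn, Mm Nn, Mm nn}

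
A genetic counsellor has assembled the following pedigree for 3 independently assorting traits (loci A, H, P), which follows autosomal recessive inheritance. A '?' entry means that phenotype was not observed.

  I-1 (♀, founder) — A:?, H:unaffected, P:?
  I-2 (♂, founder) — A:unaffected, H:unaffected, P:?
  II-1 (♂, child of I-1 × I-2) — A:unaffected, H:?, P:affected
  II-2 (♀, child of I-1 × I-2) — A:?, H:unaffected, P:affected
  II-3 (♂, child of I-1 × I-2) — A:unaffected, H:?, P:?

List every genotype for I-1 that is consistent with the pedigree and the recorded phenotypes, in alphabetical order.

I-1 ∈ {AA HH Pp, AA HH pp, AA Hh Pp, AA Hh pp, Aa HH Pp, Aa HH pp, Aa Hh Pp, Aa Hh pp, aa HH Pp, aa HH pp, aa Hh Pp, aa Hh pp}

A/I-1 ? ·: AA|Aa|aa
A/I-2 un ·: AA|Aa
A/II-1 un I-1×I-2: AA|Aa
A/II-2 ? I-1×I-2: AA|Aa|aa
A/II-3 un I-1×I-2: AA|Aa
⇒ A over [I-1,I-2,II-1,II-2,II-3]: 32 consistent
H/I-1 un ·: HH|Hh
H/I-2 un ·: HH|Hh
H/II-1 ? I-1×I-2: HH|Hh|hh
H/II-2 un I-1×I-2: HH|Hh
H/II-3 ? I-1×I-2: HH|Hh|hh
⇒ H over [I-1,I-2,II-1,II-2,II-3]: 35 consistent
P/I-1 ? ·: Pp|pp
P/I-2 ? ·: Pp|pp
P/II-1 aff I-1×I-2: pp
P/II-2 aff I-1×I-2: pp
P/II-3 ? I-1×I-2: PP|Pp|pp
⇒ P over [I-1,I-2,II-1,II-2,II-3]: 8 consistent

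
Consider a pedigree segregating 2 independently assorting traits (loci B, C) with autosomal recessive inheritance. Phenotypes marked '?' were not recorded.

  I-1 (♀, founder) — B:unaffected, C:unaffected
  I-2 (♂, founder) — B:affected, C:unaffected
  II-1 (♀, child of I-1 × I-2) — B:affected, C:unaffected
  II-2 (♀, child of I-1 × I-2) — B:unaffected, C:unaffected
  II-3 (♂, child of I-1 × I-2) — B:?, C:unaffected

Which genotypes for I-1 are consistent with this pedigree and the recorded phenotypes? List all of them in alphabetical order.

I-1 ∈ {Bb CC, Bb Cc}

B/I-1 un ·: Bb
B/I-2 aff ·: bb
B/II-1 aff I-1×I-2: bb
B/II-2 un I-1×I-2: Bb
B/II-3 ? I-1×I-2: Bb|bb
⇒ B over [I-1,I-2,II-1,II-2,II-3]: 2 consistent
C/I-1 un ·: CC|Cc
C/I-2 un ·: CC|Cc
C/II-1 un I-1×I-2: CC|Cc
C/II-2 un I-1×I-2: CC|Cc
C/II-3 un I-1×I-2: CC|Cc
⇒ C over [I-1,I-2,II-1,II-2,II-3]: 25 consistent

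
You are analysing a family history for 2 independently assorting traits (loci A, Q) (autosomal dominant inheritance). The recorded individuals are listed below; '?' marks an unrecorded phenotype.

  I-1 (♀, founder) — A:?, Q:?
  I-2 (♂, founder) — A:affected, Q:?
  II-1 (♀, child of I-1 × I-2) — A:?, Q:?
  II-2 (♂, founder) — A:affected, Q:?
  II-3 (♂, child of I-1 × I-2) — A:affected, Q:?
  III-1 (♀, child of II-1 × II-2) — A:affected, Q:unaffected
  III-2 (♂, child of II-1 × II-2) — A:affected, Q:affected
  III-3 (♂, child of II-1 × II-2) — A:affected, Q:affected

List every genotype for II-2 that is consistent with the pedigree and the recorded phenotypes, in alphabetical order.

II-2 ∈ {AA Qq, AA qq, Aa Qq, Aa qq}

A/I-1 ? ·: aa|Aa|AA
A/I-2 aff ·: Aa|AA
A/II-1 ? I-1×I-2: aa|Aa|AA
A/II-2 aff ·: Aa|AA
A/II-3 aff I-1×I-2: Aa|AA
A/III-1 aff II-1×II-2: Aa|AA
A/III-2 aff II-1×II-2: Aa|AA
A/III-3 aff II-1×II-2: Aa|AA
⇒ A over [I-1,I-2,II-1,II-2,II-3,III-1,III-2,III-3]: 197 consistent
Q/I-1 ? ·: qq|Qq|QQ
Q/I-2 ? ·: qq|Qq|QQ
Q/II-1 ? I-1×I-2: qq|Qq
Q/II-2 ? ·: qq|Qq
Q/II-3 ? I-1×I-2: qq|Qq|QQ
Q/III-1 un II-1×II-2: qq
Q/III-2 aff II-1×II-2: Qq|QQ
Q/III-3 aff II-1×II-2: Qq|QQ
⇒ Q over [I-1,I-2,II-1,II-2,II-3,III-1,III-2,III-3]: 73 consistent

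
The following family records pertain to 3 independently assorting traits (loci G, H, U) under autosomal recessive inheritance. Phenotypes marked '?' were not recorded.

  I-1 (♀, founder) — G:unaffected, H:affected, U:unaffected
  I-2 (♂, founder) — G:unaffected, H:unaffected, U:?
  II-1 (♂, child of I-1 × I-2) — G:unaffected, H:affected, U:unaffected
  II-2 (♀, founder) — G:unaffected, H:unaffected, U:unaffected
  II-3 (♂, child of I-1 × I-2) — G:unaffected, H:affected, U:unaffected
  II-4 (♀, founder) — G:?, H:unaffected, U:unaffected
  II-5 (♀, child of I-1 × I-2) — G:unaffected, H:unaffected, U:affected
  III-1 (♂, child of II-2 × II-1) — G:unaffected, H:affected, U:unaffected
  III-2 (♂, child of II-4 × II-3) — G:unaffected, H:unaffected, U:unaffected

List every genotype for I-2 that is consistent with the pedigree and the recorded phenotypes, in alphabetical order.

G/I-1 un ·: GG|Gg
G/I-2 un ·: GG|Gg
G/II-1 un I-1×I-2: GG|Gg
G/II-2 un ·: GG|Gg
G/II-3 un I-1×I-2: GG|Gg
G/II-4 ? ·: GG|Gg|gg
G/II-5 un I-1×I-2: GG|Gg
G/III-1 un II-2×II-1: GG|Gg
G/III-2 un II-4×II-3: GG|Gg
⇒ G over [I-1,I-2,II-1,II-2,II-3,II-4,II-5,III-1,III-2]: 390 consistent
H/I-1 aff ·: hh
H/I-2 un ·: Hh
H/II-1 aff I-1×I-2: hh
H/II-2 un ·: Hh
H/II-3 aff I-1×I-2: hh
H/II-4 un ·: HH|Hh
H/II-5 un I-1×I-2: Hh
H/III-1 aff II-2×II-1: hh
H/III-2 un II-4×II-3: Hh
⇒ H over [I-1,I-2,II-1,II-2,II-3,II-4,II-5,III-1,III-2]: 2 consistent
U/I-1 un ·: Uu
U/I-2 ? ·: Uu|uu
U/II-1 un I-1×I-2: UU|Uu
U/II-2 un ·: UU|Uu
U/II-3 un I-1×I-2: UU|Uu
U/II-4 un ·: UU|Uu
U/II-5 aff I-1×I-2: uu
U/III-1 un II-2×II-1: UU|Uu
U/III-2 un II-4×II-3: UU|Uu
⇒ U over [I-1,I-2,II-1,II-2,II-3,II-4,II-5,III-1,III-2]: 65 consistent

I-2 ∈ {GG Hh Uu, GG Hh uu, Gg Hh Uu, Gg Hh uu}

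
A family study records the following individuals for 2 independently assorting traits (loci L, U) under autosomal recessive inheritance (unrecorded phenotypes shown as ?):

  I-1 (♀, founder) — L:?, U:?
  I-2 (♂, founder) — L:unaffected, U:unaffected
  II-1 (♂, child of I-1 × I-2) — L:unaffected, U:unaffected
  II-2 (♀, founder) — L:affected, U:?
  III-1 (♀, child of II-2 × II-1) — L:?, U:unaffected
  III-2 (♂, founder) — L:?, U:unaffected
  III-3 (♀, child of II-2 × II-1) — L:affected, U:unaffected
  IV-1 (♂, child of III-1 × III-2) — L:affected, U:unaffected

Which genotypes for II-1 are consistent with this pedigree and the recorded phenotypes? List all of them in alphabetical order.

II-1 ∈ {Ll UU, Ll Uu}

L/I-1 ? ·: LL|Ll|ll
L/I-2 un ·: LL|Ll
L/II-1 un I-1×I-2: Ll
L/II-2 aff ·: ll
L/III-1 ? II-2×II-1: Ll|ll
L/III-2 ? ·: Ll|ll
L/III-3 aff II-2×II-1: ll
L/IV-1 aff III-1×III-2: ll
⇒ L over [I-1,I-2,II-1,II-2,III-1,III-2,III-3,IV-1]: 20 consistent
U/I-1 ? ·: UU|Uu|uu
U/I-2 un ·: UU|Uu
U/II-1 un I-1×I-2: UU|Uu
U/II-2 ? ·: UU|Uu|uu
U/III-1 un II-2×II-1: UU|Uu
U/III-2 un ·: UU|Uu
U/III-3 un II-2×II-1: UU|Uu
U/IV-1 un III-1×III-2: UU|Uu
⇒ U over [I-1,I-2,II-1,II-2,III-1,III-2,III-3,IV-1]: 244 consistent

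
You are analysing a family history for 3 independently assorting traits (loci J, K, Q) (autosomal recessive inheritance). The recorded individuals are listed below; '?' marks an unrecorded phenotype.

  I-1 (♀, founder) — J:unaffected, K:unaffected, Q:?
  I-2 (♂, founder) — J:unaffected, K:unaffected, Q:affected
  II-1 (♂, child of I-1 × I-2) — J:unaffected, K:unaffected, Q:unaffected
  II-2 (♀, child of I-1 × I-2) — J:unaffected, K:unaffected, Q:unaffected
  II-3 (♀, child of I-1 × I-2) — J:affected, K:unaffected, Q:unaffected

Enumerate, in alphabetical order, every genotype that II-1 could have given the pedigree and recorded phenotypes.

J/I-1 un ·: Jj
J/I-2 un ·: Jj
J/II-1 un I-1×I-2: JJ|Jj
J/II-2 un I-1×I-2: JJ|Jj
J/II-3 aff I-1×I-2: jj
⇒ J over [I-1,I-2,II-1,II-2,II-3]: 4 consistent
K/I-1 un ·: KK|Kk
K/I-2 un ·: KK|Kk
K/II-1 un I-1×I-2: KK|Kk
K/II-2 un I-1×I-2: KK|Kk
K/II-3 un I-1×I-2: KK|Kk
⇒ K over [I-1,I-2,II-1,II-2,II-3]: 25 consistent
Q/I-1 ? ·: QQ|Qq
Q/I-2 aff ·: qq
Q/II-1 un I-1×I-2: Qq
Q/II-2 un I-1×I-2: Qq
Q/II-3 un I-1×I-2: Qq
⇒ Q over [I-1,I-2,II-1,II-2,II-3]: 2 consistent

II-1 ∈ {JJ KK Qq, JJ Kk Qq, Jj KK Qq, Jj Kk Qq}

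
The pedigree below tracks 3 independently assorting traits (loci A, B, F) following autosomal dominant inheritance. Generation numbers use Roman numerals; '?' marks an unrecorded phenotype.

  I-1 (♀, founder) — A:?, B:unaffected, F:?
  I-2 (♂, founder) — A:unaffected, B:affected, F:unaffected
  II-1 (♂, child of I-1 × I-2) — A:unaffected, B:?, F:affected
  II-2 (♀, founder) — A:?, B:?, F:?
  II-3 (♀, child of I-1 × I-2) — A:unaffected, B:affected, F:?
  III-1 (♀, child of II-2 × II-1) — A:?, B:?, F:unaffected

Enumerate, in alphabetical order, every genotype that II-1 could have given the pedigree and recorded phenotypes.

II-1 ∈ {aa Bb Ff, aa bb Ff}

A/I-1 ? ·: aa|Aa
A/I-2 un ·: aa
A/II-1 un I-1×I-2: aa
A/II-2 ? ·: aa|Aa|AA
A/II-3 un I-1×I-2: aa
A/III-1 ? II-2×II-1: aa|Aa
⇒ A over [I-1,I-2,II-1,II-2,II-3,III-1]: 8 consistent
B/I-1 un ·: bb
B/I-2 aff ·: Bb|BB
B/II-1 ? I-1×I-2: bb|Bb
B/II-2 ? ·: bb|Bb|BB
B/II-3 aff I-1×I-2: Bb
B/III-1 ? II-2×II-1: bb|Bb|BB
⇒ B over [I-1,I-2,II-1,II-2,II-3,III-1]: 18 consistent
F/I-1 ? ·: Ff|FF
F/I-2 un ·: ff
F/II-1 aff I-1×I-2: Ff
F/II-2 ? ·: ff|Ff
F/II-3 ? I-1×I-2: ff|Ff
F/III-1 un II-2×II-1: ff
⇒ F over [I-1,I-2,II-1,II-2,II-3,III-1]: 6 consistent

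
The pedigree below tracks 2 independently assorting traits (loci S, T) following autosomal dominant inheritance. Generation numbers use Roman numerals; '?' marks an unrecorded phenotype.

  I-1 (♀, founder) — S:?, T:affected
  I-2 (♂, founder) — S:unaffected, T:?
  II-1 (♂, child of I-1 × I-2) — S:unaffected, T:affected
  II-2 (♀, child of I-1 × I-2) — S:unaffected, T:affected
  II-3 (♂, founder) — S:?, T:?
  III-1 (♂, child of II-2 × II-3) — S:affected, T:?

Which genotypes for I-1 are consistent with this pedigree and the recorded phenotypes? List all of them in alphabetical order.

I-1 ∈ {Ss TT, Ss Tt, ss TT, ss Tt}

S/I-1 ? ·: ss|Ss
S/I-2 un ·: ss
S/II-1 un I-1×I-2: ss
S/II-2 un I-1×I-2: ss
S/II-3 ? ·: Ss|SS
S/III-1 aff II-2×II-3: Ss
⇒ S over [I-1,I-2,II-1,II-2,II-3,III-1]: 4 consistent
T/I-1 aff ·: Tt|TT
T/I-2 ? ·: tt|Tt|TT
T/II-1 aff I-1×I-2: Tt|TT
T/II-2 aff I-1×I-2: Tt|TT
T/II-3 ? ·: tt|Tt|TT
T/III-1 ? II-2×II-3: tt|Tt|TT
⇒ T over [I-1,I-2,II-1,II-2,II-3,III-1]: 84 consistent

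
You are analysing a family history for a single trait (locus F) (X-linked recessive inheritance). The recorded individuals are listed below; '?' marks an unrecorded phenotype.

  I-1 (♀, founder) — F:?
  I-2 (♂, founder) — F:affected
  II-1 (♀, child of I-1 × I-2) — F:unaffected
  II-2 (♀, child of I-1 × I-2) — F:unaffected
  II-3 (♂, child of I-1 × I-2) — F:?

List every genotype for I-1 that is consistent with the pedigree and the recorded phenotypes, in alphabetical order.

I-1 ∈ {X^FX^F, X^FX^f}

F/I-1 ? ·: X^FX^F|X^FX^f
F/I-2 aff ·: X^fY
F/II-1 un I-1×I-2: X^FX^f
F/II-2 un I-1×I-2: X^FX^f
F/II-3 ? I-1×I-2: X^FY|X^fY
⇒ F over [I-1,I-2,II-1,II-2,II-3]: 3 consistent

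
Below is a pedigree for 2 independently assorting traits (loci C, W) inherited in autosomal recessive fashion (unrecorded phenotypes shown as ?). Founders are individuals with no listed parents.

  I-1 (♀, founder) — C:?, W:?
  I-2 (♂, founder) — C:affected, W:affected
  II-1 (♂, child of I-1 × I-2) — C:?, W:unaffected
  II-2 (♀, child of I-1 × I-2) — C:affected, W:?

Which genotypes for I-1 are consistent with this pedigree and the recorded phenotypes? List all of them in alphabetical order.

I-1 ∈ {Cc WW, Cc Ww, cc WW, cc Ww}

C/I-1 ? ·: Cc|cc
C/I-2 aff ·: cc
C/II-1 ? I-1×I-2: Cc|cc
C/II-2 aff I-1×I-2: cc
⇒ C over [I-1,I-2,II-1,II-2]: 3 consistent
W/I-1 ? ·: WW|Ww
W/I-2 aff ·: ww
W/II-1 un I-1×I-2: Ww
W/II-2 ? I-1×I-2: Ww|ww
⇒ W over [I-1,I-2,II-1,II-2]: 3 consistent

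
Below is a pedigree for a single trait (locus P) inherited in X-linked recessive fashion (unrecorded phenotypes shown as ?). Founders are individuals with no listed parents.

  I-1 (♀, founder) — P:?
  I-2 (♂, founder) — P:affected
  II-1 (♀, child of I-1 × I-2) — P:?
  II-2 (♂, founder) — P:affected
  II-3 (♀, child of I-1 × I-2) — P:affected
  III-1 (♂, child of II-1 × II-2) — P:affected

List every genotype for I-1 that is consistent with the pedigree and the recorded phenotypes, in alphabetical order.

P/I-1 ? ·: X^PX^p|X^pX^p
P/I-2 aff ·: X^pY
P/II-1 ? I-1×I-2: X^PX^p|X^pX^p
P/II-2 aff ·: X^pY
P/II-3 aff I-1×I-2: X^pX^p
P/III-1 aff II-1×II-2: X^pY
⇒ P over [I-1,I-2,II-1,II-2,II-3,III-1]: 3 consistent

I-1 ∈ {X^PX^p, X^pX^p}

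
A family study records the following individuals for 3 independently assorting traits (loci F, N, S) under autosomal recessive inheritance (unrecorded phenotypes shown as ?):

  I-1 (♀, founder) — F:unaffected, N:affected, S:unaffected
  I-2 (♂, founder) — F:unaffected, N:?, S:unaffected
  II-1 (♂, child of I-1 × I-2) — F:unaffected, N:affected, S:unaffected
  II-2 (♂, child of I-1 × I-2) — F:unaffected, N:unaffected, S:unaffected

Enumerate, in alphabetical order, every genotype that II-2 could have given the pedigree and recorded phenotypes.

II-2 ∈ {FF Nn SS, FF Nn Ss, Ff Nn SS, Ff Nn Ss}

F/I-1 un ·: FF|Ff
F/I-2 un ·: FF|Ff
F/II-1 un I-1×I-2: FF|Ff
F/II-2 un I-1×I-2: FF|Ff
⇒ F over [I-1,I-2,II-1,II-2]: 13 consistent
N/I-1 aff ·: nn
N/I-2 ? ·: Nn
N/II-1 aff I-1×I-2: nn
N/II-2 un I-1×I-2: Nn
⇒ N over [I-1,I-2,II-1,II-2]: 1 consistent
S/I-1 un ·: SS|Ss
S/I-2 un ·: SS|Ss
S/II-1 un I-1×I-2: SS|Ss
S/II-2 un I-1×I-2: SS|Ss
⇒ S over [I-1,I-2,II-1,II-2]: 13 consistent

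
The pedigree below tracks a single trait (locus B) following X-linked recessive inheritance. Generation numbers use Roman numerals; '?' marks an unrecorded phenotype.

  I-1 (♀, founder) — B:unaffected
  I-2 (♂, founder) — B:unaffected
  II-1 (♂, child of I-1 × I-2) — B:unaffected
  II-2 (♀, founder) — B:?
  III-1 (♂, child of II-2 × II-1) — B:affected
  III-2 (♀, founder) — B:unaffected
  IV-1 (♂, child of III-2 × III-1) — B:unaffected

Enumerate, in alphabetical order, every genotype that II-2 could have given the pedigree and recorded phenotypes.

B/I-1 un ·: X^BX^B|X^BX^b
B/I-2 un ·: X^BY
B/II-1 un I-1×I-2: X^BY
B/II-2 ? ·: X^BX^b|X^bX^b
B/III-1 aff II-2×II-1: X^bY
B/III-2 un ·: X^BX^B|X^BX^b
B/IV-1 un III-2×III-1: X^BY
⇒ B over [I-1,I-2,II-1,II-2,III-1,III-2,IV-1]: 8 consistent

II-2 ∈ {X^BX^b, X^bX^b}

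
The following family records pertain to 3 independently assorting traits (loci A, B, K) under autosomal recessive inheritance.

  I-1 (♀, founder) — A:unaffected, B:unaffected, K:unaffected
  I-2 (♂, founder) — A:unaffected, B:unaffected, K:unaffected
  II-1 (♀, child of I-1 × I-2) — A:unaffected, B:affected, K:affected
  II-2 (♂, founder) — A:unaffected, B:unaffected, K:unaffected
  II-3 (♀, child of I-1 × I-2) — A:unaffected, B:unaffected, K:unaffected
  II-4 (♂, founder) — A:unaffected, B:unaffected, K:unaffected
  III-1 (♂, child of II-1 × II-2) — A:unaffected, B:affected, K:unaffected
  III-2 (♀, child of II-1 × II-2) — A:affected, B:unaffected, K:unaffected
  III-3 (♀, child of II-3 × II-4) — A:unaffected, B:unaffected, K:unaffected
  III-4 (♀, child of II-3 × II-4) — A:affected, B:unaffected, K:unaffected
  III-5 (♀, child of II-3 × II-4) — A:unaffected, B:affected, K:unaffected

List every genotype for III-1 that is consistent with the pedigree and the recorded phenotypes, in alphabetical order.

A/I-1 un ·: AA|Aa
A/I-2 un ·: AA|Aa
A/II-1 un I-1×I-2: Aa
A/II-2 un ·: Aa
A/II-3 un I-1×I-2: Aa
A/II-4 un ·: Aa
A/III-1 un II-1×II-2: AA|Aa
A/III-2 aff II-1×II-2: aa
A/III-3 un II-3×II-4: AA|Aa
A/III-4 aff II-3×II-4: aa
A/III-5 un II-3×II-4: AA|Aa
⇒ A over [I-1,I-2,II-1,II-2,II-3,II-4,III-1,III-2,III-3,III-4,III-5]: 24 consistent
B/I-1 un ·: Bb
B/I-2 un ·: Bb
B/II-1 aff I-1×I-2: bb
B/II-2 un ·: Bb
B/II-3 un I-1×I-2: Bb
B/II-4 un ·: Bb
B/III-1 aff II-1×II-2: bb
B/III-2 un II-1×II-2: Bb
B/III-3 un II-3×II-4: BB|Bb
B/III-4 un II-3×II-4: BB|Bb
B/III-5 aff II-3×II-4: bb
⇒ B over [I-1,I-2,II-1,II-2,II-3,II-4,III-1,III-2,III-3,III-4,III-5]: 4 consistent
K/I-1 un ·: Kk
K/I-2 un ·: Kk
K/II-1 aff I-1×I-2: kk
K/II-2 un ·: KK|Kk
K/II-3 un I-1×I-2: KK|Kk
K/II-4 un ·: KK|Kk
K/III-1 un II-1×II-2: Kk
K/III-2 un II-1×II-2: Kk
K/III-3 un II-3×II-4: KK|Kk
K/III-4 un II-3×II-4: KK|Kk
K/III-5 un II-3×II-4: KK|Kk
⇒ K over [I-1,I-2,II-1,II-2,II-3,II-4,III-1,III-2,III-3,III-4,III-5]: 50 consistent

III-1 ∈ {AA bb Kk, Aa bb Kk}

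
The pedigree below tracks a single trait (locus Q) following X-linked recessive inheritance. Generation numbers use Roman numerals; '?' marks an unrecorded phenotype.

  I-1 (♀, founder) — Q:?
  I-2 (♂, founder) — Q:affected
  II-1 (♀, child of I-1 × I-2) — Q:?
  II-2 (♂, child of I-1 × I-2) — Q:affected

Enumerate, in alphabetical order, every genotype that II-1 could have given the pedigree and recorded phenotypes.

Q/I-1 ? ·: X^QX^q|X^qX^q
Q/I-2 aff ·: X^qY
Q/II-1 ? I-1×I-2: X^QX^q|X^qX^q
Q/II-2 aff I-1×I-2: X^qY
⇒ Q over [I-1,I-2,II-1,II-2]: 3 consistent

II-1 ∈ {X^QX^q, X^qX^q}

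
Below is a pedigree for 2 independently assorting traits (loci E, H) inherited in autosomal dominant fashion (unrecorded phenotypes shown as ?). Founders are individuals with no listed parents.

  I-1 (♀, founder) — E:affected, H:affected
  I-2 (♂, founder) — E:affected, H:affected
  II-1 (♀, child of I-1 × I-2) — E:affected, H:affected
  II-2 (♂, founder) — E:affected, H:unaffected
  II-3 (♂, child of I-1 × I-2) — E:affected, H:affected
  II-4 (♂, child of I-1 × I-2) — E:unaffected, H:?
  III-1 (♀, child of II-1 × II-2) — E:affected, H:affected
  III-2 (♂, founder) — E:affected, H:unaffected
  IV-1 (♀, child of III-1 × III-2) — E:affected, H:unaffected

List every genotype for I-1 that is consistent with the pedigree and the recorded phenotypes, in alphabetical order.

E/I-1 aff ·: Ee
E/I-2 aff ·: Ee
E/II-1 aff I-1×I-2: Ee|EE
E/II-2 aff ·: Ee|EE
E/II-3 aff I-1×I-2: Ee|EE
E/II-4 un I-1×I-2: ee
E/III-1 aff II-1×II-2: Ee|EE
E/III-2 aff ·: Ee|EE
E/IV-1 aff III-1×III-2: Ee|EE
⇒ E over [I-1,I-2,II-1,II-2,II-3,II-4,III-1,III-2,IV-1]: 48 consistent
H/I-1 aff ·: Hh|HH
H/I-2 aff ·: Hh|HH
H/II-1 aff I-1×I-2: Hh|HH
H/II-2 un ·: hh
H/II-3 aff I-1×I-2: Hh|HH
H/II-4 ? I-1×I-2: hh|Hh|HH
H/III-1 aff II-1×II-2: Hh
H/III-2 un ·: hh
H/IV-1 un III-1×III-2: hh
⇒ H over [I-1,I-2,II-1,II-2,II-3,II-4,III-1,III-2,IV-1]: 29 consistent

I-1 ∈ {Ee HH, Ee Hh}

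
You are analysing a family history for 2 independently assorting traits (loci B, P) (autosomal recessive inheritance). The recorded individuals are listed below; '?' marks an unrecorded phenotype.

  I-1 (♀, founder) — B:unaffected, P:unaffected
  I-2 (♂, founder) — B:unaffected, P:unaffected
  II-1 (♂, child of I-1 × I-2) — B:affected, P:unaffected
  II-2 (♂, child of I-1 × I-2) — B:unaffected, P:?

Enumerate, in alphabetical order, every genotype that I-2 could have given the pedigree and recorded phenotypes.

I-2 ∈ {Bb PP, Bb Pp}

B/I-1 un ·: Bb
B/I-2 un ·: Bb
B/II-1 aff I-1×I-2: bb
B/II-2 un I-1×I-2: BB|Bb
⇒ B over [I-1,I-2,II-1,II-2]: 2 consistent
P/I-1 un ·: PP|Pp
P/I-2 un ·: PP|Pp
P/II-1 un I-1×I-2: PP|Pp
P/II-2 ? I-1×I-2: PP|Pp|pp
⇒ P over [I-1,I-2,II-1,II-2]: 15 consistent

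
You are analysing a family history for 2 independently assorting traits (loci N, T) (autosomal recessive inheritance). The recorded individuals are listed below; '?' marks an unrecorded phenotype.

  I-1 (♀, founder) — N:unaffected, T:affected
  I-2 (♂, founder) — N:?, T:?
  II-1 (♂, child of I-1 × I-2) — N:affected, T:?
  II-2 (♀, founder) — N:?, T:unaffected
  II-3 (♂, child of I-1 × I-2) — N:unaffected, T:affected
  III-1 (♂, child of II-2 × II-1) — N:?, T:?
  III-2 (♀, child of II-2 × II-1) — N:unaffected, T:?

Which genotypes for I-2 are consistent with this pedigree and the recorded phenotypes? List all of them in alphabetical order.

I-2 ∈ {Nn Tt, Nn tt, nn Tt, nn tt}

N/I-1 un ·: Nn
N/I-2 ? ·: Nn|nn
N/II-1 aff I-1×I-2: nn
N/II-2 ? ·: NN|Nn
N/II-3 un I-1×I-2: NN|Nn
N/III-1 ? II-2×II-1: Nn|nn
N/III-2 un II-2×II-1: Nn
⇒ N over [I-1,I-2,II-1,II-2,II-3,III-1,III-2]: 9 consistent
T/I-1 aff ·: tt
T/I-2 ? ·: Tt|tt
T/II-1 ? I-1×I-2: Tt|tt
T/II-2 un ·: TT|Tt
T/II-3 aff I-1×I-2: tt
T/III-1 ? II-2×II-1: TT|Tt|tt
T/III-2 ? II-2×II-1: TT|Tt|tt
⇒ T over [I-1,I-2,II-1,II-2,II-3,III-1,III-2]: 23 consistent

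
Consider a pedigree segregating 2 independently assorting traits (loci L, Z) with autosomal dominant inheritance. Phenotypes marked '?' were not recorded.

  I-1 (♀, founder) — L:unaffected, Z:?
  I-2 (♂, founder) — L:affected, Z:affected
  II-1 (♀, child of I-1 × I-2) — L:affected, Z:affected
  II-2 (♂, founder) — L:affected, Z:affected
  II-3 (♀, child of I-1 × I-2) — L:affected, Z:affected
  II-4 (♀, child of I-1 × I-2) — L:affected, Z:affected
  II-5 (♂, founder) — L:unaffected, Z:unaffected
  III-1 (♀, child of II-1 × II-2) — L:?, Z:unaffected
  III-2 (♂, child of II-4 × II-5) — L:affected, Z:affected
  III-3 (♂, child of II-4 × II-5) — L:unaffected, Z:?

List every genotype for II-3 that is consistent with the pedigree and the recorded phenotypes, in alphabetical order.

L/I-1 un ·: ll
L/I-2 aff ·: Ll|LL
L/II-1 aff I-1×I-2: Ll
L/II-2 aff ·: Ll|LL
L/II-3 aff I-1×I-2: Ll
L/II-4 aff I-1×I-2: Ll
L/II-5 un ·: ll
L/III-1 ? II-1×II-2: ll|Ll|LL
L/III-2 aff II-4×II-5: Ll
L/III-3 un II-4×II-5: ll
⇒ L over [I-1,I-2,II-1,II-2,II-3,II-4,II-5,III-1,III-2,III-3]: 10 consistent
Z/I-1 ? ·: zz|Zz|ZZ
Z/I-2 aff ·: Zz|ZZ
Z/II-1 aff I-1×I-2: Zz
Z/II-2 aff ·: Zz
Z/II-3 aff I-1×I-2: Zz|ZZ
Z/II-4 aff I-1×I-2: Zz|ZZ
Z/II-5 un ·: zz
Z/III-1 un II-1×II-2: zz
Z/III-2 aff II-4×II-5: Zz
Z/III-3 ? II-4×II-5: zz|Zz
⇒ Z over [I-1,I-2,II-1,II-2,II-3,II-4,II-5,III-1,III-2,III-3]: 22 consistent

II-3 ∈ {Ll ZZ, Ll Zz}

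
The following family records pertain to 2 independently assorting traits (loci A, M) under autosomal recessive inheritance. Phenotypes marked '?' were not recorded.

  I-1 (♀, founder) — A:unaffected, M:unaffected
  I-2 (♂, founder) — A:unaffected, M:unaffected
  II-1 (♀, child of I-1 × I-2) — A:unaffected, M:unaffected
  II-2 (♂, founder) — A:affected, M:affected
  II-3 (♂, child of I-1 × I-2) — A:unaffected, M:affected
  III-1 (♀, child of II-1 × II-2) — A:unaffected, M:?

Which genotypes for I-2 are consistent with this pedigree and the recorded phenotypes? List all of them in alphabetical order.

I-2 ∈ {AA Mm, Aa Mm}

A/I-1 un ·: AA|Aa
A/I-2 un ·: AA|Aa
A/II-1 un I-1×I-2: AA|Aa
A/II-2 aff ·: aa
A/II-3 un I-1×I-2: AA|Aa
A/III-1 un II-1×II-2: Aa
⇒ A over [I-1,I-2,II-1,II-2,II-3,III-1]: 13 consistent
M/I-1 un ·: Mm
M/I-2 un ·: Mm
M/II-1 un I-1×I-2: MM|Mm
M/II-2 aff ·: mm
M/II-3 aff I-1×I-2: mm
M/III-1 ? II-1×II-2: Mm|mm
⇒ M over [I-1,I-2,II-1,II-2,II-3,III-1]: 3 consistent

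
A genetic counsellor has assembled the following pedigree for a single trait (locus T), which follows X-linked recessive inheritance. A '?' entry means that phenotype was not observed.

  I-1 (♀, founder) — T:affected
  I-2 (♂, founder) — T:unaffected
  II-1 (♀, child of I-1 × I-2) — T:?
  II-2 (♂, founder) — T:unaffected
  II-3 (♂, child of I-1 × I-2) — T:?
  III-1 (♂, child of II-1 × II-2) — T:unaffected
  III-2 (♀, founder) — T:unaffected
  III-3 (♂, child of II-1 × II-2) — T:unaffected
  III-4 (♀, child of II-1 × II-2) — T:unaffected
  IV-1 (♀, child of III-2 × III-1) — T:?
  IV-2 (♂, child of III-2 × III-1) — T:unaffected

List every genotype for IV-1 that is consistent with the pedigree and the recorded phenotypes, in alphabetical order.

T/I-1 aff ·: X^tX^t
T/I-2 un ·: X^TY
T/II-1 ? I-1×I-2: X^TX^t
T/II-2 un ·: X^TY
T/II-3 ? I-1×I-2: X^tY
T/III-1 un II-1×II-2: X^TY
T/III-2 un ·: X^TX^T|X^TX^t
T/III-3 un II-1×II-2: X^TY
T/III-4 un II-1×II-2: X^TX^T|X^TX^t
T/IV-1 ? III-2×III-1: X^TX^T|X^TX^t
T/IV-2 un III-2×III-1: X^TY
⇒ T over [I-1,I-2,II-1,II-2,II-3,III-1,III-2,III-3,III-4,IV-1,IV-2]: 6 consistent

IV-1 ∈ {X^TX^T, X^TX^t}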